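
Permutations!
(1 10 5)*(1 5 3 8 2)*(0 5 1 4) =(0 5 1 10 3 8 2 4) =[5, 10, 4, 8, 0, 1, 6, 7, 2, 9, 3]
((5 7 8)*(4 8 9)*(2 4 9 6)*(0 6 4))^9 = (9)(4 8 5 7) = [0, 1, 2, 3, 8, 7, 6, 4, 5, 9]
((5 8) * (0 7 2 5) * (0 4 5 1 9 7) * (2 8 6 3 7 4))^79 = (1 8 3 5 9 2 7 6 4) = [0, 8, 7, 5, 1, 9, 4, 6, 3, 2]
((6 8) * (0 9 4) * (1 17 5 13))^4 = [9, 1, 2, 3, 0, 5, 6, 7, 8, 4, 10, 11, 12, 13, 14, 15, 16, 17] = (17)(0 9 4)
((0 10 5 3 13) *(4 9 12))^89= (0 13 3 5 10)(4 12 9)= [13, 1, 2, 5, 12, 10, 6, 7, 8, 4, 0, 11, 9, 3]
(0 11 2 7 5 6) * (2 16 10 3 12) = (0 11 16 10 3 12 2 7 5 6) = [11, 1, 7, 12, 4, 6, 0, 5, 8, 9, 3, 16, 2, 13, 14, 15, 10]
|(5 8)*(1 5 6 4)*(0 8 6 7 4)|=|(0 8 7 4 1 5 6)|=7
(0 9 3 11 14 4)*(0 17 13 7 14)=(0 9 3 11)(4 17 13 7 14)=[9, 1, 2, 11, 17, 5, 6, 14, 8, 3, 10, 0, 12, 7, 4, 15, 16, 13]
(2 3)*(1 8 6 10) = [0, 8, 3, 2, 4, 5, 10, 7, 6, 9, 1] = (1 8 6 10)(2 3)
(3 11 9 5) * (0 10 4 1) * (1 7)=[10, 0, 2, 11, 7, 3, 6, 1, 8, 5, 4, 9]=(0 10 4 7 1)(3 11 9 5)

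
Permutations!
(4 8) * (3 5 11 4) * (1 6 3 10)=(1 6 3 5 11 4 8 10)=[0, 6, 2, 5, 8, 11, 3, 7, 10, 9, 1, 4]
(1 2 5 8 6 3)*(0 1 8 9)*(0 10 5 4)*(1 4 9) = (0 4)(1 2 9 10 5)(3 8 6) = [4, 2, 9, 8, 0, 1, 3, 7, 6, 10, 5]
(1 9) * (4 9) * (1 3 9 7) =(1 4 7)(3 9) =[0, 4, 2, 9, 7, 5, 6, 1, 8, 3]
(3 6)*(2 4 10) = (2 4 10)(3 6) = [0, 1, 4, 6, 10, 5, 3, 7, 8, 9, 2]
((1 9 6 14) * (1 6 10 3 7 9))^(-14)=(14)(3 9)(7 10)=[0, 1, 2, 9, 4, 5, 6, 10, 8, 3, 7, 11, 12, 13, 14]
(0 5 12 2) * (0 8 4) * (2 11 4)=(0 5 12 11 4)(2 8)=[5, 1, 8, 3, 0, 12, 6, 7, 2, 9, 10, 4, 11]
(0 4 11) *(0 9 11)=(0 4)(9 11)=[4, 1, 2, 3, 0, 5, 6, 7, 8, 11, 10, 9]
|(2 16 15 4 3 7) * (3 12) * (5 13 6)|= |(2 16 15 4 12 3 7)(5 13 6)|= 21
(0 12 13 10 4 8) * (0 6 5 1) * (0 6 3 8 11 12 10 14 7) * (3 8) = (0 10 4 11 12 13 14 7)(1 6 5) = [10, 6, 2, 3, 11, 1, 5, 0, 8, 9, 4, 12, 13, 14, 7]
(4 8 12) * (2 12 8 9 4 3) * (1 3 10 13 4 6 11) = (1 3 2 12 10 13 4 9 6 11) = [0, 3, 12, 2, 9, 5, 11, 7, 8, 6, 13, 1, 10, 4]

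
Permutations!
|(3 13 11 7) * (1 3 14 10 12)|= 8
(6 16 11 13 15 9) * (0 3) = (0 3)(6 16 11 13 15 9) = [3, 1, 2, 0, 4, 5, 16, 7, 8, 6, 10, 13, 12, 15, 14, 9, 11]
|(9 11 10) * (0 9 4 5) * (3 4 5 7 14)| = |(0 9 11 10 5)(3 4 7 14)| = 20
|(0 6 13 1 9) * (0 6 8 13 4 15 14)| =|(0 8 13 1 9 6 4 15 14)| =9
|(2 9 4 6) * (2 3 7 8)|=|(2 9 4 6 3 7 8)|=7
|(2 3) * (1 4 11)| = 6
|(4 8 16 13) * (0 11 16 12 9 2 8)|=|(0 11 16 13 4)(2 8 12 9)|=20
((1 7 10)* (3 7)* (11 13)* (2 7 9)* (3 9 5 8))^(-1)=(1 10 7 2 9)(3 8 5)(11 13)=[0, 10, 9, 8, 4, 3, 6, 2, 5, 1, 7, 13, 12, 11]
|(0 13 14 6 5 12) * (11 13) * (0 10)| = |(0 11 13 14 6 5 12 10)| = 8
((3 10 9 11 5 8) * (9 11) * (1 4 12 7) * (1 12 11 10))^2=(12)(1 11 8)(3 4 5)=[0, 11, 2, 4, 5, 3, 6, 7, 1, 9, 10, 8, 12]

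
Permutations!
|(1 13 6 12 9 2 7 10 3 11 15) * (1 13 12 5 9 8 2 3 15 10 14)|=|(1 12 8 2 7 14)(3 11 10 15 13 6 5 9)|=24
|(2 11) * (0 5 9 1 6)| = |(0 5 9 1 6)(2 11)| = 10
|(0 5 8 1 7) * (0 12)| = 6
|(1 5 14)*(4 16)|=6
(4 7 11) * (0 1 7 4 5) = (0 1 7 11 5) = [1, 7, 2, 3, 4, 0, 6, 11, 8, 9, 10, 5]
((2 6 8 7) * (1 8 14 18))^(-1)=[0, 18, 7, 3, 4, 5, 2, 8, 1, 9, 10, 11, 12, 13, 6, 15, 16, 17, 14]=(1 18 14 6 2 7 8)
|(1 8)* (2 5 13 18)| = 4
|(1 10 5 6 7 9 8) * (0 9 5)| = |(0 9 8 1 10)(5 6 7)| = 15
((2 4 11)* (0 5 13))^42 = (13) = [0, 1, 2, 3, 4, 5, 6, 7, 8, 9, 10, 11, 12, 13]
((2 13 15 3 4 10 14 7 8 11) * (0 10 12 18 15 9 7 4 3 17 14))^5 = (0 10)(2 11 8 7 9 13)(4 14 17 15 18 12) = [10, 1, 11, 3, 14, 5, 6, 9, 7, 13, 0, 8, 4, 2, 17, 18, 16, 15, 12]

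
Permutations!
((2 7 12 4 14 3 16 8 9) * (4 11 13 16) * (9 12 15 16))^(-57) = [0, 1, 11, 3, 4, 5, 6, 13, 7, 12, 10, 16, 15, 8, 14, 9, 2] = (2 11 16)(7 13 8)(9 12 15)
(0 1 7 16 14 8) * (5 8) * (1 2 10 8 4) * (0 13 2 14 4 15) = [14, 7, 10, 3, 1, 15, 6, 16, 13, 9, 8, 11, 12, 2, 5, 0, 4] = (0 14 5 15)(1 7 16 4)(2 10 8 13)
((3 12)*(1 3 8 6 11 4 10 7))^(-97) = (1 12 6 4 7 3 8 11 10) = [0, 12, 2, 8, 7, 5, 4, 3, 11, 9, 1, 10, 6]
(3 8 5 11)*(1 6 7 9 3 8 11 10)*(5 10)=[0, 6, 2, 11, 4, 5, 7, 9, 10, 3, 1, 8]=(1 6 7 9 3 11 8 10)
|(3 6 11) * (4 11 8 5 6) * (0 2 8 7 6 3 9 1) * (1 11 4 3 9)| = 14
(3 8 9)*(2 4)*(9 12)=[0, 1, 4, 8, 2, 5, 6, 7, 12, 3, 10, 11, 9]=(2 4)(3 8 12 9)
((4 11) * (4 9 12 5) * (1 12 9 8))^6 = (12) = [0, 1, 2, 3, 4, 5, 6, 7, 8, 9, 10, 11, 12]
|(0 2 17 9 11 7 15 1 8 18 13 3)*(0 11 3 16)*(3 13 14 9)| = |(0 2 17 3 11 7 15 1 8 18 14 9 13 16)| = 14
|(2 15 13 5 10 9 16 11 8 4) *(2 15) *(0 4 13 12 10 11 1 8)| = 12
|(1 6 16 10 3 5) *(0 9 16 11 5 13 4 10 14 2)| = |(0 9 16 14 2)(1 6 11 5)(3 13 4 10)| = 20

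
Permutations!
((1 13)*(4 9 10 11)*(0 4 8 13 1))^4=(0 11 4 8 9 13 10)=[11, 1, 2, 3, 8, 5, 6, 7, 9, 13, 0, 4, 12, 10]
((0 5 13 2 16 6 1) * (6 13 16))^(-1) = (0 1 6 2 13 16 5) = [1, 6, 13, 3, 4, 0, 2, 7, 8, 9, 10, 11, 12, 16, 14, 15, 5]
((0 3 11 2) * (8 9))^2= (0 11)(2 3)= [11, 1, 3, 2, 4, 5, 6, 7, 8, 9, 10, 0]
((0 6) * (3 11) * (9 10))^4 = [0, 1, 2, 3, 4, 5, 6, 7, 8, 9, 10, 11] = (11)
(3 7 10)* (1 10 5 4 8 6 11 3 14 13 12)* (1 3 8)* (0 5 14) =(0 5 4 1 10)(3 7 14 13 12)(6 11 8) =[5, 10, 2, 7, 1, 4, 11, 14, 6, 9, 0, 8, 3, 12, 13]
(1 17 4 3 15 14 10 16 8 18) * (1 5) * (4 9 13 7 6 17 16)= (1 16 8 18 5)(3 15 14 10 4)(6 17 9 13 7)= [0, 16, 2, 15, 3, 1, 17, 6, 18, 13, 4, 11, 12, 7, 10, 14, 8, 9, 5]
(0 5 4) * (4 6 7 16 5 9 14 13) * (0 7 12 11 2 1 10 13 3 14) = [9, 10, 1, 14, 7, 6, 12, 16, 8, 0, 13, 2, 11, 4, 3, 15, 5] = (0 9)(1 10 13 4 7 16 5 6 12 11 2)(3 14)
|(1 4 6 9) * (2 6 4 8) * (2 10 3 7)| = |(1 8 10 3 7 2 6 9)| = 8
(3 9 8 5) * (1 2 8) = [0, 2, 8, 9, 4, 3, 6, 7, 5, 1] = (1 2 8 5 3 9)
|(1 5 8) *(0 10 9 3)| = |(0 10 9 3)(1 5 8)| = 12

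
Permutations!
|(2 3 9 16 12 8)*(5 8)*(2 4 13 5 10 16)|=|(2 3 9)(4 13 5 8)(10 16 12)|=12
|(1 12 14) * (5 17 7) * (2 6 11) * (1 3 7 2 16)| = 11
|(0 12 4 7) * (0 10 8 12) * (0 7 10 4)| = |(0 7 4 10 8 12)| = 6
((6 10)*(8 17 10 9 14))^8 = (6 14 17)(8 10 9) = [0, 1, 2, 3, 4, 5, 14, 7, 10, 8, 9, 11, 12, 13, 17, 15, 16, 6]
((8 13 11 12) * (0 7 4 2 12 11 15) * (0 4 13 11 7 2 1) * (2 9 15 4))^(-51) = (0 12 13 9 8 4 15 11 1 2 7) = [12, 2, 7, 3, 15, 5, 6, 0, 4, 8, 10, 1, 13, 9, 14, 11]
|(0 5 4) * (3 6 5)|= |(0 3 6 5 4)|= 5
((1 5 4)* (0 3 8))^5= (0 8 3)(1 4 5)= [8, 4, 2, 0, 5, 1, 6, 7, 3]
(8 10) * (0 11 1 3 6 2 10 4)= (0 11 1 3 6 2 10 8 4)= [11, 3, 10, 6, 0, 5, 2, 7, 4, 9, 8, 1]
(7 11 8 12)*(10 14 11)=(7 10 14 11 8 12)=[0, 1, 2, 3, 4, 5, 6, 10, 12, 9, 14, 8, 7, 13, 11]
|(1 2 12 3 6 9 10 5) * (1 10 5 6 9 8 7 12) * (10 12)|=4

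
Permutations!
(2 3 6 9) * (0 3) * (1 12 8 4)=(0 3 6 9 2)(1 12 8 4)=[3, 12, 0, 6, 1, 5, 9, 7, 4, 2, 10, 11, 8]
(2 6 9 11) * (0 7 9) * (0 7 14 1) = (0 14 1)(2 6 7 9 11) = [14, 0, 6, 3, 4, 5, 7, 9, 8, 11, 10, 2, 12, 13, 1]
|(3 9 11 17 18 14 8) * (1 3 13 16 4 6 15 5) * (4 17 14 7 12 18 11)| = |(1 3 9 4 6 15 5)(7 12 18)(8 13 16 17 11 14)| = 42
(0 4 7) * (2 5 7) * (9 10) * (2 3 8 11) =[4, 1, 5, 8, 3, 7, 6, 0, 11, 10, 9, 2] =(0 4 3 8 11 2 5 7)(9 10)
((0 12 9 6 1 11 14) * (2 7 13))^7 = (14)(2 7 13) = [0, 1, 7, 3, 4, 5, 6, 13, 8, 9, 10, 11, 12, 2, 14]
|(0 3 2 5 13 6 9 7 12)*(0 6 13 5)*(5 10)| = |(13)(0 3 2)(5 10)(6 9 7 12)| = 12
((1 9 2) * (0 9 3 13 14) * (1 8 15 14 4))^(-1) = [14, 4, 9, 1, 13, 5, 6, 7, 2, 0, 10, 11, 12, 3, 15, 8] = (0 14 15 8 2 9)(1 4 13 3)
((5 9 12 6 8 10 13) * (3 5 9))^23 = (3 5)(6 12 9 13 10 8) = [0, 1, 2, 5, 4, 3, 12, 7, 6, 13, 8, 11, 9, 10]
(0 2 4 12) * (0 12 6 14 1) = (0 2 4 6 14 1) = [2, 0, 4, 3, 6, 5, 14, 7, 8, 9, 10, 11, 12, 13, 1]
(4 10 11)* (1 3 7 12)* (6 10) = (1 3 7 12)(4 6 10 11) = [0, 3, 2, 7, 6, 5, 10, 12, 8, 9, 11, 4, 1]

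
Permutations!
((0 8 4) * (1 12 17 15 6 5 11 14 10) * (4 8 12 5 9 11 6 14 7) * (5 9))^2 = [17, 11, 2, 3, 12, 5, 6, 0, 8, 7, 9, 4, 15, 13, 1, 10, 16, 14] = (0 17 14 1 11 4 12 15 10 9 7)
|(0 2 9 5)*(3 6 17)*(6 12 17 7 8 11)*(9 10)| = |(0 2 10 9 5)(3 12 17)(6 7 8 11)| = 60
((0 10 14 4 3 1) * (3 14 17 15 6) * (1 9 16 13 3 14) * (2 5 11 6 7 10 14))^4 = (17) = [0, 1, 2, 3, 4, 5, 6, 7, 8, 9, 10, 11, 12, 13, 14, 15, 16, 17]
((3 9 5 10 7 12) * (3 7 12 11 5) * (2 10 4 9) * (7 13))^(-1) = [0, 1, 3, 9, 5, 11, 6, 13, 8, 4, 2, 7, 10, 12] = (2 3 9 4 5 11 7 13 12 10)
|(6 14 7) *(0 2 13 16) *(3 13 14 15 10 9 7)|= 30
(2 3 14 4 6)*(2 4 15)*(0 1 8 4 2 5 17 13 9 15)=(0 1 8 4 6 2 3 14)(5 17 13 9 15)=[1, 8, 3, 14, 6, 17, 2, 7, 4, 15, 10, 11, 12, 9, 0, 5, 16, 13]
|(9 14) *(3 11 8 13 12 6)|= 6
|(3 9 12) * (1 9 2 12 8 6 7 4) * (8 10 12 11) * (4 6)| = |(1 9 10 12 3 2 11 8 4)(6 7)| = 18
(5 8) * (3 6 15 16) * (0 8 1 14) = (0 8 5 1 14)(3 6 15 16) = [8, 14, 2, 6, 4, 1, 15, 7, 5, 9, 10, 11, 12, 13, 0, 16, 3]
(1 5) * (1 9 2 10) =(1 5 9 2 10) =[0, 5, 10, 3, 4, 9, 6, 7, 8, 2, 1]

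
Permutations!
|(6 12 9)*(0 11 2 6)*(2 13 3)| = 8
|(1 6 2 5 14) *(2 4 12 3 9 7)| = |(1 6 4 12 3 9 7 2 5 14)| = 10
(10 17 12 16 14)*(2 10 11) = (2 10 17 12 16 14 11) = [0, 1, 10, 3, 4, 5, 6, 7, 8, 9, 17, 2, 16, 13, 11, 15, 14, 12]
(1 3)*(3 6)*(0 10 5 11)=(0 10 5 11)(1 6 3)=[10, 6, 2, 1, 4, 11, 3, 7, 8, 9, 5, 0]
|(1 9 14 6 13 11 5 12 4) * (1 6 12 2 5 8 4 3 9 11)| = |(1 11 8 4 6 13)(2 5)(3 9 14 12)| = 12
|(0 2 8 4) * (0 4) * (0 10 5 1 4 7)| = 8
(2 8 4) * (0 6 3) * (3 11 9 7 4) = (0 6 11 9 7 4 2 8 3) = [6, 1, 8, 0, 2, 5, 11, 4, 3, 7, 10, 9]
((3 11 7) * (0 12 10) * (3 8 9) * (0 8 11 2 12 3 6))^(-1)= (0 6 9 8 10 12 2 3)(7 11)= [6, 1, 3, 0, 4, 5, 9, 11, 10, 8, 12, 7, 2]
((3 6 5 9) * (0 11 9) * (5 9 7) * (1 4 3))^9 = [11, 9, 2, 4, 1, 0, 3, 5, 8, 6, 10, 7] = (0 11 7 5)(1 9 6 3 4)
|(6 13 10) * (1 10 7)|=|(1 10 6 13 7)|=5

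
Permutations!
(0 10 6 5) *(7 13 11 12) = (0 10 6 5)(7 13 11 12) = [10, 1, 2, 3, 4, 0, 5, 13, 8, 9, 6, 12, 7, 11]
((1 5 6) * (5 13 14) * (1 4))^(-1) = (1 4 6 5 14 13) = [0, 4, 2, 3, 6, 14, 5, 7, 8, 9, 10, 11, 12, 1, 13]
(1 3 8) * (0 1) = (0 1 3 8) = [1, 3, 2, 8, 4, 5, 6, 7, 0]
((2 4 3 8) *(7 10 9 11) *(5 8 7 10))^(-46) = [0, 1, 3, 5, 7, 2, 6, 8, 4, 10, 11, 9] = (2 3 5)(4 7 8)(9 10 11)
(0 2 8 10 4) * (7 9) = (0 2 8 10 4)(7 9) = [2, 1, 8, 3, 0, 5, 6, 9, 10, 7, 4]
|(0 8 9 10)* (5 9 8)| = 4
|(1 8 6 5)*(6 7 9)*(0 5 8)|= |(0 5 1)(6 8 7 9)|= 12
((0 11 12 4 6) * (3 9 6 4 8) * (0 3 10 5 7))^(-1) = (0 7 5 10 8 12 11)(3 6 9) = [7, 1, 2, 6, 4, 10, 9, 5, 12, 3, 8, 0, 11]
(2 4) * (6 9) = (2 4)(6 9) = [0, 1, 4, 3, 2, 5, 9, 7, 8, 6]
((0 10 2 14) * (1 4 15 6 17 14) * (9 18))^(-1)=(0 14 17 6 15 4 1 2 10)(9 18)=[14, 2, 10, 3, 1, 5, 15, 7, 8, 18, 0, 11, 12, 13, 17, 4, 16, 6, 9]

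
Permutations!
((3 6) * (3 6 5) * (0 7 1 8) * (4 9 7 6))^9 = [4, 0, 2, 5, 7, 3, 9, 8, 6, 1] = (0 4 7 8 6 9 1)(3 5)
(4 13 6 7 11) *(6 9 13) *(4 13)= [0, 1, 2, 3, 6, 5, 7, 11, 8, 4, 10, 13, 12, 9]= (4 6 7 11 13 9)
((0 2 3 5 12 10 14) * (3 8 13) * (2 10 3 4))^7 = (0 10 14)(2 4 13 8)(3 5 12) = [10, 1, 4, 5, 13, 12, 6, 7, 2, 9, 14, 11, 3, 8, 0]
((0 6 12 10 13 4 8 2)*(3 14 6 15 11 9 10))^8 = [2, 1, 8, 3, 13, 5, 6, 7, 4, 11, 9, 15, 12, 10, 14, 0] = (0 2 8 4 13 10 9 11 15)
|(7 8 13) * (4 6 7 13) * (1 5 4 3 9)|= |(13)(1 5 4 6 7 8 3 9)|= 8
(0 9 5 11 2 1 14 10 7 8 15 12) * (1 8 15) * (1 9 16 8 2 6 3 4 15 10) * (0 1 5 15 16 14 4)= (0 14 5 11 6 3)(1 4 16 8 9 15 12)(7 10)= [14, 4, 2, 0, 16, 11, 3, 10, 9, 15, 7, 6, 1, 13, 5, 12, 8]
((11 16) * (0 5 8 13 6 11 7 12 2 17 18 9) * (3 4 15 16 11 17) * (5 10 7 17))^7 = (0 15 7 17 2 9 4 10 16 12 18 3)(5 6 13 8) = [15, 1, 9, 0, 10, 6, 13, 17, 5, 4, 16, 11, 18, 8, 14, 7, 12, 2, 3]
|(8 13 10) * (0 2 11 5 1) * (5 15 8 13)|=|(0 2 11 15 8 5 1)(10 13)|=14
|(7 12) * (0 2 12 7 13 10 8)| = |(0 2 12 13 10 8)| = 6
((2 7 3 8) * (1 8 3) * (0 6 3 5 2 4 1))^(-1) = (0 7 2 5 3 6)(1 4 8) = [7, 4, 5, 6, 8, 3, 0, 2, 1]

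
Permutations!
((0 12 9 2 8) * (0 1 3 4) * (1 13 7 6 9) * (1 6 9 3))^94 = (0 4 3 6 12)(2 9 7 13 8) = [4, 1, 9, 6, 3, 5, 12, 13, 2, 7, 10, 11, 0, 8]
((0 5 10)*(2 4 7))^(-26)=[5, 1, 4, 3, 7, 10, 6, 2, 8, 9, 0]=(0 5 10)(2 4 7)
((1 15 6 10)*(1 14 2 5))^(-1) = (1 5 2 14 10 6 15) = [0, 5, 14, 3, 4, 2, 15, 7, 8, 9, 6, 11, 12, 13, 10, 1]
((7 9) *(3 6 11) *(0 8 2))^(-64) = (0 2 8)(3 11 6) = [2, 1, 8, 11, 4, 5, 3, 7, 0, 9, 10, 6]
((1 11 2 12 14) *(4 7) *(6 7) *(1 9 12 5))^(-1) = [0, 5, 11, 3, 7, 2, 4, 6, 8, 14, 10, 1, 9, 13, 12] = (1 5 2 11)(4 7 6)(9 14 12)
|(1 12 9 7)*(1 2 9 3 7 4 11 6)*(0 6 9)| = 21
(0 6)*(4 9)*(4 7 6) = [4, 1, 2, 3, 9, 5, 0, 6, 8, 7] = (0 4 9 7 6)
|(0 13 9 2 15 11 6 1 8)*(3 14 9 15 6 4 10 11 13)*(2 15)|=|(0 3 14 9 15 13 2 6 1 8)(4 10 11)|=30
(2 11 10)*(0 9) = [9, 1, 11, 3, 4, 5, 6, 7, 8, 0, 2, 10] = (0 9)(2 11 10)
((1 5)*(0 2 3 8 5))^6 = (8) = [0, 1, 2, 3, 4, 5, 6, 7, 8]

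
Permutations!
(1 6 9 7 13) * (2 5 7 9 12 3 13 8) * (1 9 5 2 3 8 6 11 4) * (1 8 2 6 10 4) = (1 11)(2 6 12)(3 13 9 5 7 10 4 8) = [0, 11, 6, 13, 8, 7, 12, 10, 3, 5, 4, 1, 2, 9]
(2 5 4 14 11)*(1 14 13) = (1 14 11 2 5 4 13) = [0, 14, 5, 3, 13, 4, 6, 7, 8, 9, 10, 2, 12, 1, 11]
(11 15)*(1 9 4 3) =(1 9 4 3)(11 15) =[0, 9, 2, 1, 3, 5, 6, 7, 8, 4, 10, 15, 12, 13, 14, 11]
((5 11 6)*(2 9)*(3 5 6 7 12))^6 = [0, 1, 2, 5, 4, 11, 6, 12, 8, 9, 10, 7, 3] = (3 5 11 7 12)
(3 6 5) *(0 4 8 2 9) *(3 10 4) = (0 3 6 5 10 4 8 2 9) = [3, 1, 9, 6, 8, 10, 5, 7, 2, 0, 4]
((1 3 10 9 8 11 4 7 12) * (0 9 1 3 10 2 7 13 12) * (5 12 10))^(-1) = [7, 10, 3, 12, 11, 1, 6, 2, 9, 0, 13, 8, 5, 4] = (0 7 2 3 12 5 1 10 13 4 11 8 9)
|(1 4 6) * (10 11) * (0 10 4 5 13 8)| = 9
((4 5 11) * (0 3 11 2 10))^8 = (0 3 11 4 5 2 10) = [3, 1, 10, 11, 5, 2, 6, 7, 8, 9, 0, 4]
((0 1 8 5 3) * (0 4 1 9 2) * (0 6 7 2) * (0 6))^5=(9)=[0, 1, 2, 3, 4, 5, 6, 7, 8, 9]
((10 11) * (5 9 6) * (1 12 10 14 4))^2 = (1 10 14)(4 12 11)(5 6 9) = [0, 10, 2, 3, 12, 6, 9, 7, 8, 5, 14, 4, 11, 13, 1]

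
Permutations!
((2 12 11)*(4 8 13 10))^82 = [0, 1, 12, 3, 13, 5, 6, 7, 10, 9, 8, 2, 11, 4] = (2 12 11)(4 13)(8 10)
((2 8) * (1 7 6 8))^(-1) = (1 2 8 6 7) = [0, 2, 8, 3, 4, 5, 7, 1, 6]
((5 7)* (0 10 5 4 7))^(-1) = (0 5 10)(4 7) = [5, 1, 2, 3, 7, 10, 6, 4, 8, 9, 0]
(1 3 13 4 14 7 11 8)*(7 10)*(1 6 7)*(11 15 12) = [0, 3, 2, 13, 14, 5, 7, 15, 6, 9, 1, 8, 11, 4, 10, 12] = (1 3 13 4 14 10)(6 7 15 12 11 8)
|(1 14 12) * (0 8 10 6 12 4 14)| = 6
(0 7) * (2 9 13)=[7, 1, 9, 3, 4, 5, 6, 0, 8, 13, 10, 11, 12, 2]=(0 7)(2 9 13)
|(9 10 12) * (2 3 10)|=|(2 3 10 12 9)|=5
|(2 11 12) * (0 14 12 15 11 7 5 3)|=14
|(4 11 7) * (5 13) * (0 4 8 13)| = |(0 4 11 7 8 13 5)| = 7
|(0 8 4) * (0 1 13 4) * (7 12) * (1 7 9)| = |(0 8)(1 13 4 7 12 9)| = 6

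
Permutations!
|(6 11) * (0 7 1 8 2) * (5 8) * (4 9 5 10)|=18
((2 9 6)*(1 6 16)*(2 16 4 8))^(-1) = (1 16 6)(2 8 4 9) = [0, 16, 8, 3, 9, 5, 1, 7, 4, 2, 10, 11, 12, 13, 14, 15, 6]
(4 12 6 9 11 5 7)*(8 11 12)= (4 8 11 5 7)(6 9 12)= [0, 1, 2, 3, 8, 7, 9, 4, 11, 12, 10, 5, 6]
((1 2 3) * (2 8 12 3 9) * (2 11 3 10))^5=(1 9 12 3 2 8 11 10)=[0, 9, 8, 2, 4, 5, 6, 7, 11, 12, 1, 10, 3]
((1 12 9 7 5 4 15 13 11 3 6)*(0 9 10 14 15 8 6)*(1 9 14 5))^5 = (0 3 11 13 15 14)(1 8 12 6 10 9 5 7 4) = [3, 8, 2, 11, 1, 7, 10, 4, 12, 5, 9, 13, 6, 15, 0, 14]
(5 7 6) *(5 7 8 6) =(5 8 6 7) =[0, 1, 2, 3, 4, 8, 7, 5, 6]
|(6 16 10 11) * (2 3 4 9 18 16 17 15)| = 11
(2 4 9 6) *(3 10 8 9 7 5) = (2 4 7 5 3 10 8 9 6) = [0, 1, 4, 10, 7, 3, 2, 5, 9, 6, 8]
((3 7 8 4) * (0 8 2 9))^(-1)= (0 9 2 7 3 4 8)= [9, 1, 7, 4, 8, 5, 6, 3, 0, 2]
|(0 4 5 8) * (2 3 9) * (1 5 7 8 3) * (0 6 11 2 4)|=|(1 5 3 9 4 7 8 6 11 2)|=10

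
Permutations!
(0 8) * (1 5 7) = (0 8)(1 5 7) = [8, 5, 2, 3, 4, 7, 6, 1, 0]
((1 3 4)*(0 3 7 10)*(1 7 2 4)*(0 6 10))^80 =(10)(0 1 4)(2 7 3) =[1, 4, 7, 2, 0, 5, 6, 3, 8, 9, 10]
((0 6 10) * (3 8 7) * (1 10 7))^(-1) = (0 10 1 8 3 7 6) = [10, 8, 2, 7, 4, 5, 0, 6, 3, 9, 1]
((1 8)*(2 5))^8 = (8) = [0, 1, 2, 3, 4, 5, 6, 7, 8]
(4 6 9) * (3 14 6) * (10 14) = [0, 1, 2, 10, 3, 5, 9, 7, 8, 4, 14, 11, 12, 13, 6] = (3 10 14 6 9 4)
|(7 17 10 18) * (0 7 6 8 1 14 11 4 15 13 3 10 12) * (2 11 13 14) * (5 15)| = 52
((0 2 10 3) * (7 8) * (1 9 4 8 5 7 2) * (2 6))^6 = [2, 10, 4, 6, 0, 5, 9, 7, 1, 3, 8] = (0 2 4)(1 10 8)(3 6 9)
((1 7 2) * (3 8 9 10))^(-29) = (1 7 2)(3 10 9 8) = [0, 7, 1, 10, 4, 5, 6, 2, 3, 8, 9]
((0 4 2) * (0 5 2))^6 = (5) = [0, 1, 2, 3, 4, 5]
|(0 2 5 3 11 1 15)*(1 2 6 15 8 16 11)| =|(0 6 15)(1 8 16 11 2 5 3)| =21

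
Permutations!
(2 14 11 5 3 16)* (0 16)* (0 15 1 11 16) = (1 11 5 3 15)(2 14 16) = [0, 11, 14, 15, 4, 3, 6, 7, 8, 9, 10, 5, 12, 13, 16, 1, 2]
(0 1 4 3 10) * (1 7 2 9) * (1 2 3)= (0 7 3 10)(1 4)(2 9)= [7, 4, 9, 10, 1, 5, 6, 3, 8, 2, 0]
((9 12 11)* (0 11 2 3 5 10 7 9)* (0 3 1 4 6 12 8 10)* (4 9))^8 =(1 2 12 6 4 7 10 8 9) =[0, 2, 12, 3, 7, 5, 4, 10, 9, 1, 8, 11, 6]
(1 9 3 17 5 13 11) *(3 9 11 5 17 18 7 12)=(1 11)(3 18 7 12)(5 13)=[0, 11, 2, 18, 4, 13, 6, 12, 8, 9, 10, 1, 3, 5, 14, 15, 16, 17, 7]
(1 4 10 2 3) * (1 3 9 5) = [0, 4, 9, 3, 10, 1, 6, 7, 8, 5, 2] = (1 4 10 2 9 5)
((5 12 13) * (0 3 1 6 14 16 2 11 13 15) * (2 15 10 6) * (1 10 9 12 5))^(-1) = [15, 13, 1, 0, 4, 5, 10, 7, 8, 12, 3, 2, 9, 11, 6, 16, 14] = (0 15 16 14 6 10 3)(1 13 11 2)(9 12)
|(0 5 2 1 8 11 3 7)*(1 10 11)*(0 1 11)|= 20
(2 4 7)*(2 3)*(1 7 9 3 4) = (1 7 4 9 3 2) = [0, 7, 1, 2, 9, 5, 6, 4, 8, 3]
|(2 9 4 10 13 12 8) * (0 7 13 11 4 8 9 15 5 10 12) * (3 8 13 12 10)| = 15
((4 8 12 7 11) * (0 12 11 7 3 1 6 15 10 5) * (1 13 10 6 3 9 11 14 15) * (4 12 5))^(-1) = (0 5)(1 6 15 14 8 4 10 13 3)(9 12 11) = [5, 6, 2, 1, 10, 0, 15, 7, 4, 12, 13, 9, 11, 3, 8, 14]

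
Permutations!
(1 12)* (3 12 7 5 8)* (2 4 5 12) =[0, 7, 4, 2, 5, 8, 6, 12, 3, 9, 10, 11, 1] =(1 7 12)(2 4 5 8 3)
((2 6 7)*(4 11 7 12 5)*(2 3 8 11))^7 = (2 12 4 6 5)(3 7 11 8) = [0, 1, 12, 7, 6, 2, 5, 11, 3, 9, 10, 8, 4]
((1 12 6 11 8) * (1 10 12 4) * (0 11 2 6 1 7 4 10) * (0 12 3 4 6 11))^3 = (1 4 2 12 3 6 8 10 7 11) = [0, 4, 12, 6, 2, 5, 8, 11, 10, 9, 7, 1, 3]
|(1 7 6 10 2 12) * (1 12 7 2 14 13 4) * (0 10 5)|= 10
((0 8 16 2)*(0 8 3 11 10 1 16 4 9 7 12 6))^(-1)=(0 6 12 7 9 4 8 2 16 1 10 11 3)=[6, 10, 16, 0, 8, 5, 12, 9, 2, 4, 11, 3, 7, 13, 14, 15, 1]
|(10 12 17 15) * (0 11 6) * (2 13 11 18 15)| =|(0 18 15 10 12 17 2 13 11 6)| =10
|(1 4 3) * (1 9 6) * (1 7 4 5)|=|(1 5)(3 9 6 7 4)|=10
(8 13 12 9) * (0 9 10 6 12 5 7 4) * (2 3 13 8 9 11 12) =[11, 1, 3, 13, 0, 7, 2, 4, 8, 9, 6, 12, 10, 5] =(0 11 12 10 6 2 3 13 5 7 4)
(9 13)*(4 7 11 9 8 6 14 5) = [0, 1, 2, 3, 7, 4, 14, 11, 6, 13, 10, 9, 12, 8, 5] = (4 7 11 9 13 8 6 14 5)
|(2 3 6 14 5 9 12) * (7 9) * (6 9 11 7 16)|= |(2 3 9 12)(5 16 6 14)(7 11)|= 4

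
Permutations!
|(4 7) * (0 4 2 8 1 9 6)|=|(0 4 7 2 8 1 9 6)|=8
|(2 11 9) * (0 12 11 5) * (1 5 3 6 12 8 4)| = 30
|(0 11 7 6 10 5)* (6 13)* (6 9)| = 8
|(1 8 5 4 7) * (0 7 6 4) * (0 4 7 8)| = 7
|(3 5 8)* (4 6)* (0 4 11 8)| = 7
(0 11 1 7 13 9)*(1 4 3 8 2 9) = (0 11 4 3 8 2 9)(1 7 13) = [11, 7, 9, 8, 3, 5, 6, 13, 2, 0, 10, 4, 12, 1]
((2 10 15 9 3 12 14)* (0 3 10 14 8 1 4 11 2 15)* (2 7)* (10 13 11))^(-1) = (0 10 4 1 8 12 3)(2 7 11 13 9 15 14) = [10, 8, 7, 0, 1, 5, 6, 11, 12, 15, 4, 13, 3, 9, 2, 14]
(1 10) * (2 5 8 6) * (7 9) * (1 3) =(1 10 3)(2 5 8 6)(7 9) =[0, 10, 5, 1, 4, 8, 2, 9, 6, 7, 3]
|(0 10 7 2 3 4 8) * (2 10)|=|(0 2 3 4 8)(7 10)|=10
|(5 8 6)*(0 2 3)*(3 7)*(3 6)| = 7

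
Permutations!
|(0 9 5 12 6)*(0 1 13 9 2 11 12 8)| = |(0 2 11 12 6 1 13 9 5 8)| = 10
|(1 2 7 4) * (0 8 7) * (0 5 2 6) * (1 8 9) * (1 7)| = 14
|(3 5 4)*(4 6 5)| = |(3 4)(5 6)| = 2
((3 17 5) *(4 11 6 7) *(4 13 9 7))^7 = (3 17 5)(4 11 6)(7 13 9) = [0, 1, 2, 17, 11, 3, 4, 13, 8, 7, 10, 6, 12, 9, 14, 15, 16, 5]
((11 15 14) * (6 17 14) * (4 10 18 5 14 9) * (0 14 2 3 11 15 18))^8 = (2 18 3 5 11) = [0, 1, 18, 5, 4, 11, 6, 7, 8, 9, 10, 2, 12, 13, 14, 15, 16, 17, 3]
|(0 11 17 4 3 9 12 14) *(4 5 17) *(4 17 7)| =|(0 11 17 5 7 4 3 9 12 14)| =10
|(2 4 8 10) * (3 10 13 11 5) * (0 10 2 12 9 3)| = |(0 10 12 9 3 2 4 8 13 11 5)| = 11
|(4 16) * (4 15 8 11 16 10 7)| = 12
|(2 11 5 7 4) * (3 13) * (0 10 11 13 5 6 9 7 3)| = |(0 10 11 6 9 7 4 2 13)(3 5)| = 18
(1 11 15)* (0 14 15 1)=(0 14 15)(1 11)=[14, 11, 2, 3, 4, 5, 6, 7, 8, 9, 10, 1, 12, 13, 15, 0]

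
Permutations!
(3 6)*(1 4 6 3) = (1 4 6) = [0, 4, 2, 3, 6, 5, 1]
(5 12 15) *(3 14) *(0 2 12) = (0 2 12 15 5)(3 14) = [2, 1, 12, 14, 4, 0, 6, 7, 8, 9, 10, 11, 15, 13, 3, 5]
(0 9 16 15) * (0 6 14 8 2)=(0 9 16 15 6 14 8 2)=[9, 1, 0, 3, 4, 5, 14, 7, 2, 16, 10, 11, 12, 13, 8, 6, 15]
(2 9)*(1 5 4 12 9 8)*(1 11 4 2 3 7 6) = [0, 5, 8, 7, 12, 2, 1, 6, 11, 3, 10, 4, 9] = (1 5 2 8 11 4 12 9 3 7 6)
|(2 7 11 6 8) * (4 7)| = 6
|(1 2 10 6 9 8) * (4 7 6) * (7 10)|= 6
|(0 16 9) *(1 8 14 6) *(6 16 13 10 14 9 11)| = 10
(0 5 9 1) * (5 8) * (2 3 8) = (0 2 3 8 5 9 1) = [2, 0, 3, 8, 4, 9, 6, 7, 5, 1]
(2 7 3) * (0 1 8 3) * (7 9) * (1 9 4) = [9, 8, 4, 2, 1, 5, 6, 0, 3, 7] = (0 9 7)(1 8 3 2 4)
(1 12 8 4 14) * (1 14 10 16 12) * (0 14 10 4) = (0 14 10 16 12 8) = [14, 1, 2, 3, 4, 5, 6, 7, 0, 9, 16, 11, 8, 13, 10, 15, 12]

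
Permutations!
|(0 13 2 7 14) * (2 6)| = 6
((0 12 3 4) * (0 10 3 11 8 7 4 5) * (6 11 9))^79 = (0 9 11 7 10 5 12 6 8 4 3) = [9, 1, 2, 0, 3, 12, 8, 10, 4, 11, 5, 7, 6]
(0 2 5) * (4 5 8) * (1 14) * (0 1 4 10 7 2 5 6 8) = (0 5 1 14 4 6 8 10 7 2) = [5, 14, 0, 3, 6, 1, 8, 2, 10, 9, 7, 11, 12, 13, 4]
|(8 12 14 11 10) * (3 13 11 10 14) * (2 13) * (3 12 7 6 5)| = 10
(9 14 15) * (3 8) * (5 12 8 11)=(3 11 5 12 8)(9 14 15)=[0, 1, 2, 11, 4, 12, 6, 7, 3, 14, 10, 5, 8, 13, 15, 9]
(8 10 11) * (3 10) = [0, 1, 2, 10, 4, 5, 6, 7, 3, 9, 11, 8] = (3 10 11 8)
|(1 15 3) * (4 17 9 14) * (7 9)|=|(1 15 3)(4 17 7 9 14)|=15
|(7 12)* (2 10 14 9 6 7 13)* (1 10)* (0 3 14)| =|(0 3 14 9 6 7 12 13 2 1 10)| =11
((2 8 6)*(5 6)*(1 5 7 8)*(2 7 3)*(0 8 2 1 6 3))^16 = (8)(1 5 3)(2 6 7) = [0, 5, 6, 1, 4, 3, 7, 2, 8]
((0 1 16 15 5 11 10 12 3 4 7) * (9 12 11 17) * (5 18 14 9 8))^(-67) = [7, 0, 2, 12, 3, 8, 6, 4, 17, 14, 11, 10, 9, 13, 18, 16, 1, 5, 15] = (0 7 4 3 12 9 14 18 15 16 1)(5 8 17)(10 11)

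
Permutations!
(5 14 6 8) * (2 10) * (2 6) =(2 10 6 8 5 14) =[0, 1, 10, 3, 4, 14, 8, 7, 5, 9, 6, 11, 12, 13, 2]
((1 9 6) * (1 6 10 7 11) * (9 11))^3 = (1 11) = [0, 11, 2, 3, 4, 5, 6, 7, 8, 9, 10, 1]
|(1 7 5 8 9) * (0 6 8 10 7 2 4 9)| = 12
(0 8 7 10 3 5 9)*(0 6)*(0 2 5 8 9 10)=(0 9 6 2 5 10 3 8 7)=[9, 1, 5, 8, 4, 10, 2, 0, 7, 6, 3]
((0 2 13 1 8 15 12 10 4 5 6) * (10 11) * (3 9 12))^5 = (0 15 10 2 3 4 13 9 5 1 12 6 8 11) = [15, 12, 3, 4, 13, 1, 8, 7, 11, 5, 2, 0, 6, 9, 14, 10]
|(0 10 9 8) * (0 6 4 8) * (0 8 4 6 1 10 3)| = 4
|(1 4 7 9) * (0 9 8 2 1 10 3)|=20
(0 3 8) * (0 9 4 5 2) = [3, 1, 0, 8, 5, 2, 6, 7, 9, 4] = (0 3 8 9 4 5 2)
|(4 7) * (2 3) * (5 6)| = |(2 3)(4 7)(5 6)| = 2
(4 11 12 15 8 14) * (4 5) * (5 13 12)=(4 11 5)(8 14 13 12 15)=[0, 1, 2, 3, 11, 4, 6, 7, 14, 9, 10, 5, 15, 12, 13, 8]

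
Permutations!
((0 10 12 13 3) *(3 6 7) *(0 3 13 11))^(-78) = (13)(0 12)(10 11) = [12, 1, 2, 3, 4, 5, 6, 7, 8, 9, 11, 10, 0, 13]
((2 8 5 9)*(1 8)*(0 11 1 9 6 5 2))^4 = (0 2 1)(8 11 9) = [2, 0, 1, 3, 4, 5, 6, 7, 11, 8, 10, 9]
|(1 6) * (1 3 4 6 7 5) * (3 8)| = 12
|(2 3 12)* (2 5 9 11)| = 6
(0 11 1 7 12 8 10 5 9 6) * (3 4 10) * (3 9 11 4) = [4, 7, 2, 3, 10, 11, 0, 12, 9, 6, 5, 1, 8] = (0 4 10 5 11 1 7 12 8 9 6)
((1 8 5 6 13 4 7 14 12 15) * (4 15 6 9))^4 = [0, 4, 2, 3, 6, 14, 8, 13, 7, 12, 10, 11, 1, 5, 15, 9] = (1 4 6 8 7 13 5 14 15 9 12)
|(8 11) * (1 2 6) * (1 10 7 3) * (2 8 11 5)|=|(11)(1 8 5 2 6 10 7 3)|=8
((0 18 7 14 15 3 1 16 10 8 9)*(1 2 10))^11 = (0 18 7 14 15 3 2 10 8 9)(1 16) = [18, 16, 10, 2, 4, 5, 6, 14, 9, 0, 8, 11, 12, 13, 15, 3, 1, 17, 7]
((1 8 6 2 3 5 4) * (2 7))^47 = (1 4 5 3 2 7 6 8) = [0, 4, 7, 2, 5, 3, 8, 6, 1]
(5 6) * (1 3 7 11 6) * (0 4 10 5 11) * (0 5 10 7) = (0 4 7 5 1 3)(6 11) = [4, 3, 2, 0, 7, 1, 11, 5, 8, 9, 10, 6]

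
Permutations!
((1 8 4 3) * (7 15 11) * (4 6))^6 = (15)(1 8 6 4 3) = [0, 8, 2, 1, 3, 5, 4, 7, 6, 9, 10, 11, 12, 13, 14, 15]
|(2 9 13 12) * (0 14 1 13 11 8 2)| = 20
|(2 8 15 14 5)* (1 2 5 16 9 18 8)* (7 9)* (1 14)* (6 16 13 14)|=|(1 2 6 16 7 9 18 8 15)(13 14)|=18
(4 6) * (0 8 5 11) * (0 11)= (11)(0 8 5)(4 6)= [8, 1, 2, 3, 6, 0, 4, 7, 5, 9, 10, 11]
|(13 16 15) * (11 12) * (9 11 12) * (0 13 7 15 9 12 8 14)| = 8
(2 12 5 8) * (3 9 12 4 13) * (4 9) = (2 9 12 5 8)(3 4 13) = [0, 1, 9, 4, 13, 8, 6, 7, 2, 12, 10, 11, 5, 3]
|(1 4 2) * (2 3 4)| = 2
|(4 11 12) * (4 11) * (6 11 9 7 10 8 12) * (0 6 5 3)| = 5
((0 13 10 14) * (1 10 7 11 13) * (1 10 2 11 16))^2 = (0 14 10)(1 11 7)(2 13 16) = [14, 11, 13, 3, 4, 5, 6, 1, 8, 9, 0, 7, 12, 16, 10, 15, 2]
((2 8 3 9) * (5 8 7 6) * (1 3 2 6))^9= (1 3 9 6 5 8 2 7)= [0, 3, 7, 9, 4, 8, 5, 1, 2, 6]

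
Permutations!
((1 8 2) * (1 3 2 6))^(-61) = [0, 6, 3, 2, 4, 5, 8, 7, 1] = (1 6 8)(2 3)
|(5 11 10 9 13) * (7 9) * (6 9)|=7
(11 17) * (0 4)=(0 4)(11 17)=[4, 1, 2, 3, 0, 5, 6, 7, 8, 9, 10, 17, 12, 13, 14, 15, 16, 11]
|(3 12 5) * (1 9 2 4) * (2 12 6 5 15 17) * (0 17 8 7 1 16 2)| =|(0 17)(1 9 12 15 8 7)(2 4 16)(3 6 5)| =6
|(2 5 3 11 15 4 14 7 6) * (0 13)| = |(0 13)(2 5 3 11 15 4 14 7 6)| = 18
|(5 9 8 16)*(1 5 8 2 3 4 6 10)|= |(1 5 9 2 3 4 6 10)(8 16)|= 8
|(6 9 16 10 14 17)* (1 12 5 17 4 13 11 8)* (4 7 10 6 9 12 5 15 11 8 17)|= |(1 5 4 13 8)(6 12 15 11 17 9 16)(7 10 14)|= 105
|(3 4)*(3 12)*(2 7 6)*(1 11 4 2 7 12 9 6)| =6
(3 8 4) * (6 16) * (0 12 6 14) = (0 12 6 16 14)(3 8 4) = [12, 1, 2, 8, 3, 5, 16, 7, 4, 9, 10, 11, 6, 13, 0, 15, 14]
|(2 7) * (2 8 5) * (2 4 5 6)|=|(2 7 8 6)(4 5)|=4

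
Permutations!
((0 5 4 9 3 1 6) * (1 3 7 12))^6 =(0 1 7 4)(5 6 12 9) =[1, 7, 2, 3, 0, 6, 12, 4, 8, 5, 10, 11, 9]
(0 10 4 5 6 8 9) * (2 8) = [10, 1, 8, 3, 5, 6, 2, 7, 9, 0, 4] = (0 10 4 5 6 2 8 9)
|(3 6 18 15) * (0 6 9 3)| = 4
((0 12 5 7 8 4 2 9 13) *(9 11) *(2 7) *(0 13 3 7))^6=[3, 1, 4, 5, 9, 8, 6, 2, 11, 12, 10, 0, 7, 13]=(13)(0 3 5 8 11)(2 4 9 12 7)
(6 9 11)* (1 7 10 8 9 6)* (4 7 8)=[0, 8, 2, 3, 7, 5, 6, 10, 9, 11, 4, 1]=(1 8 9 11)(4 7 10)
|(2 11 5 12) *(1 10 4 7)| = 4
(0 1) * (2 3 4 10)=(0 1)(2 3 4 10)=[1, 0, 3, 4, 10, 5, 6, 7, 8, 9, 2]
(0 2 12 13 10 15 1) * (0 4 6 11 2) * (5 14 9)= (1 4 6 11 2 12 13 10 15)(5 14 9)= [0, 4, 12, 3, 6, 14, 11, 7, 8, 5, 15, 2, 13, 10, 9, 1]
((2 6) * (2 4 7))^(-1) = (2 7 4 6) = [0, 1, 7, 3, 6, 5, 2, 4]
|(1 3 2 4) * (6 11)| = 4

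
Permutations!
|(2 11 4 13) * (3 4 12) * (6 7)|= 6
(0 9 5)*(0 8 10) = (0 9 5 8 10) = [9, 1, 2, 3, 4, 8, 6, 7, 10, 5, 0]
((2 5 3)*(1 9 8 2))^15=[0, 2, 1, 8, 4, 9, 6, 7, 3, 5]=(1 2)(3 8)(5 9)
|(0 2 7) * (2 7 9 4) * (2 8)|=4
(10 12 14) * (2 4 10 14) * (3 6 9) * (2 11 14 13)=[0, 1, 4, 6, 10, 5, 9, 7, 8, 3, 12, 14, 11, 2, 13]=(2 4 10 12 11 14 13)(3 6 9)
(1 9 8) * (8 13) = (1 9 13 8) = [0, 9, 2, 3, 4, 5, 6, 7, 1, 13, 10, 11, 12, 8]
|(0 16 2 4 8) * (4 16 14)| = 4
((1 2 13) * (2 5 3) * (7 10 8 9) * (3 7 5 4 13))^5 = [0, 13, 3, 2, 1, 5, 6, 7, 8, 9, 10, 11, 12, 4] = (1 13 4)(2 3)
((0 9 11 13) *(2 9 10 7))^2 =(0 7 9 13 10 2 11) =[7, 1, 11, 3, 4, 5, 6, 9, 8, 13, 2, 0, 12, 10]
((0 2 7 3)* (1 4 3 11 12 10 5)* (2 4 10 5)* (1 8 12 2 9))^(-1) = [3, 9, 11, 4, 0, 12, 6, 2, 5, 10, 1, 7, 8] = (0 3 4)(1 9 10)(2 11 7)(5 12 8)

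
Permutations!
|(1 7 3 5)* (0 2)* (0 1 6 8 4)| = |(0 2 1 7 3 5 6 8 4)| = 9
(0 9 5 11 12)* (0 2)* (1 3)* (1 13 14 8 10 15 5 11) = (0 9 11 12 2)(1 3 13 14 8 10 15 5) = [9, 3, 0, 13, 4, 1, 6, 7, 10, 11, 15, 12, 2, 14, 8, 5]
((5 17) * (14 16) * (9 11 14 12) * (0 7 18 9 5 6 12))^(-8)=(0 16 14 11 9 18 7)=[16, 1, 2, 3, 4, 5, 6, 0, 8, 18, 10, 9, 12, 13, 11, 15, 14, 17, 7]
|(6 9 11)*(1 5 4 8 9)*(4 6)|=12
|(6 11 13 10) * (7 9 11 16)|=|(6 16 7 9 11 13 10)|=7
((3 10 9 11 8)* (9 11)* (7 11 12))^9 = [0, 1, 2, 7, 4, 5, 6, 3, 12, 9, 11, 10, 8] = (3 7)(8 12)(10 11)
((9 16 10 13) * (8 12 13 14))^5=(8 10 9 12 14 16 13)=[0, 1, 2, 3, 4, 5, 6, 7, 10, 12, 9, 11, 14, 8, 16, 15, 13]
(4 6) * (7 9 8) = (4 6)(7 9 8) = [0, 1, 2, 3, 6, 5, 4, 9, 7, 8]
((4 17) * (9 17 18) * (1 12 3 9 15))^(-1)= [0, 15, 2, 12, 17, 5, 6, 7, 8, 3, 10, 11, 1, 13, 14, 18, 16, 9, 4]= (1 15 18 4 17 9 3 12)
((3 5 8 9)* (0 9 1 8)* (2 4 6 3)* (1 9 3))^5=(0 5 3)(1 6 4 2 9 8)=[5, 6, 9, 0, 2, 3, 4, 7, 1, 8]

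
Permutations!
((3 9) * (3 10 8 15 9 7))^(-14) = [0, 1, 2, 3, 4, 5, 6, 7, 9, 8, 15, 11, 12, 13, 14, 10] = (8 9)(10 15)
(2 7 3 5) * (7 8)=[0, 1, 8, 5, 4, 2, 6, 3, 7]=(2 8 7 3 5)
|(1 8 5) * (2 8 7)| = |(1 7 2 8 5)| = 5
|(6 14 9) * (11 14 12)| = |(6 12 11 14 9)| = 5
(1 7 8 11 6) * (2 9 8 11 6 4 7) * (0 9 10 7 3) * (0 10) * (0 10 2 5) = [9, 5, 10, 2, 3, 0, 1, 11, 6, 8, 7, 4] = (0 9 8 6 1 5)(2 10 7 11 4 3)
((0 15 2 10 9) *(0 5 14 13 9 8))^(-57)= (0 10 15 8 2)(5 9 13 14)= [10, 1, 0, 3, 4, 9, 6, 7, 2, 13, 15, 11, 12, 14, 5, 8]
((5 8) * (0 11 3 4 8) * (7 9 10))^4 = (0 8 3)(4 11 5)(7 9 10) = [8, 1, 2, 0, 11, 4, 6, 9, 3, 10, 7, 5]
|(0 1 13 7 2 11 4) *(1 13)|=|(0 13 7 2 11 4)|=6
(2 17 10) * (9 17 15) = (2 15 9 17 10) = [0, 1, 15, 3, 4, 5, 6, 7, 8, 17, 2, 11, 12, 13, 14, 9, 16, 10]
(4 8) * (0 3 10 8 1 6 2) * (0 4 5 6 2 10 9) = (0 3 9)(1 2 4)(5 6 10 8) = [3, 2, 4, 9, 1, 6, 10, 7, 5, 0, 8]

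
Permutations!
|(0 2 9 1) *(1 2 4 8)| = 4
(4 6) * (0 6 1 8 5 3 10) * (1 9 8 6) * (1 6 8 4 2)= (0 6 2 1 8 5 3 10)(4 9)= [6, 8, 1, 10, 9, 3, 2, 7, 5, 4, 0]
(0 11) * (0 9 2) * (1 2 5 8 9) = (0 11 1 2)(5 8 9) = [11, 2, 0, 3, 4, 8, 6, 7, 9, 5, 10, 1]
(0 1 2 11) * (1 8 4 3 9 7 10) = (0 8 4 3 9 7 10 1 2 11) = [8, 2, 11, 9, 3, 5, 6, 10, 4, 7, 1, 0]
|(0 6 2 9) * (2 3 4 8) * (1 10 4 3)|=8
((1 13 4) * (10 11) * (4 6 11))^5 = (1 4 10 11 6 13) = [0, 4, 2, 3, 10, 5, 13, 7, 8, 9, 11, 6, 12, 1]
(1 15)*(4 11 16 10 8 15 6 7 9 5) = (1 6 7 9 5 4 11 16 10 8 15) = [0, 6, 2, 3, 11, 4, 7, 9, 15, 5, 8, 16, 12, 13, 14, 1, 10]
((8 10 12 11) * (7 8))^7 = (7 10 11 8 12) = [0, 1, 2, 3, 4, 5, 6, 10, 12, 9, 11, 8, 7]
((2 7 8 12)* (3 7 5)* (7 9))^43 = (2 5 3 9 7 8 12) = [0, 1, 5, 9, 4, 3, 6, 8, 12, 7, 10, 11, 2]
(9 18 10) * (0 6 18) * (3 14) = (0 6 18 10 9)(3 14) = [6, 1, 2, 14, 4, 5, 18, 7, 8, 0, 9, 11, 12, 13, 3, 15, 16, 17, 10]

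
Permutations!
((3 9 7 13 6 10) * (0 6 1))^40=[0, 1, 2, 3, 4, 5, 6, 7, 8, 9, 10, 11, 12, 13]=(13)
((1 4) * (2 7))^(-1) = [0, 4, 7, 3, 1, 5, 6, 2] = (1 4)(2 7)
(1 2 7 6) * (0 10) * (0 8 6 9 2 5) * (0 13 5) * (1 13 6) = (0 10 8 1)(2 7 9)(5 6 13) = [10, 0, 7, 3, 4, 6, 13, 9, 1, 2, 8, 11, 12, 5]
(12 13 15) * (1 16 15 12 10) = (1 16 15 10)(12 13) = [0, 16, 2, 3, 4, 5, 6, 7, 8, 9, 1, 11, 13, 12, 14, 10, 15]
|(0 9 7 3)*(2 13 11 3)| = |(0 9 7 2 13 11 3)| = 7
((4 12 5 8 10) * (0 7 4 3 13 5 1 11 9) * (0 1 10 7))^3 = (3 8 12 13 7 10 5 4) = [0, 1, 2, 8, 3, 4, 6, 10, 12, 9, 5, 11, 13, 7]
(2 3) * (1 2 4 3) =(1 2)(3 4) =[0, 2, 1, 4, 3]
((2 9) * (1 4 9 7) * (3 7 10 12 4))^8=[0, 7, 4, 1, 10, 5, 6, 3, 8, 12, 9, 11, 2]=(1 7 3)(2 4 10 9 12)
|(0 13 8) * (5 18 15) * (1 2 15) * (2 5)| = |(0 13 8)(1 5 18)(2 15)| = 6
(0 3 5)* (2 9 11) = (0 3 5)(2 9 11) = [3, 1, 9, 5, 4, 0, 6, 7, 8, 11, 10, 2]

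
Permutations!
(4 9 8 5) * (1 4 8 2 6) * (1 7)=(1 4 9 2 6 7)(5 8)=[0, 4, 6, 3, 9, 8, 7, 1, 5, 2]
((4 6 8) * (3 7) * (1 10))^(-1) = (1 10)(3 7)(4 8 6) = [0, 10, 2, 7, 8, 5, 4, 3, 6, 9, 1]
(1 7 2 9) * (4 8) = [0, 7, 9, 3, 8, 5, 6, 2, 4, 1] = (1 7 2 9)(4 8)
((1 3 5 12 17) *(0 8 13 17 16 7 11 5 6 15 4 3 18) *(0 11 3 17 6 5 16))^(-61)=(0 12 5 3 7 16 11 18 1 17 4 15 6 13 8)=[12, 17, 2, 7, 15, 3, 13, 16, 0, 9, 10, 18, 5, 8, 14, 6, 11, 4, 1]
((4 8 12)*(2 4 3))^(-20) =(12) =[0, 1, 2, 3, 4, 5, 6, 7, 8, 9, 10, 11, 12]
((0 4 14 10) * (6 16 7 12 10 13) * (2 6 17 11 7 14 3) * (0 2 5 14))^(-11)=(0 5 17 12 6 4 14 11 10 16 3 13 7 2)=[5, 1, 0, 13, 14, 17, 4, 2, 8, 9, 16, 10, 6, 7, 11, 15, 3, 12]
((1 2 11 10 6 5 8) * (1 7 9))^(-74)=(1 7 5 10 2 9 8 6 11)=[0, 7, 9, 3, 4, 10, 11, 5, 6, 8, 2, 1]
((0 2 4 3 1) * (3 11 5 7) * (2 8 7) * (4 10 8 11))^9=[0, 1, 2, 3, 4, 5, 6, 7, 8, 9, 10, 11]=(11)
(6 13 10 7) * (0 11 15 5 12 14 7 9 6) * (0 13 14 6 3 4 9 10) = [11, 1, 2, 4, 9, 12, 14, 13, 8, 3, 10, 15, 6, 0, 7, 5] = (0 11 15 5 12 6 14 7 13)(3 4 9)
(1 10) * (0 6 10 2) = (0 6 10 1 2) = [6, 2, 0, 3, 4, 5, 10, 7, 8, 9, 1]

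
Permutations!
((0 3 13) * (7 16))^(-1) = [13, 1, 2, 0, 4, 5, 6, 16, 8, 9, 10, 11, 12, 3, 14, 15, 7] = (0 13 3)(7 16)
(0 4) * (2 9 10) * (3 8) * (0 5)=(0 4 5)(2 9 10)(3 8)=[4, 1, 9, 8, 5, 0, 6, 7, 3, 10, 2]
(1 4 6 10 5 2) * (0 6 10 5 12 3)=(0 6 5 2 1 4 10 12 3)=[6, 4, 1, 0, 10, 2, 5, 7, 8, 9, 12, 11, 3]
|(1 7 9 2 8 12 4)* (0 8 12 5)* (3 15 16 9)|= |(0 8 5)(1 7 3 15 16 9 2 12 4)|= 9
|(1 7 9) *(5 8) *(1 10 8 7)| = 5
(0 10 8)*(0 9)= (0 10 8 9)= [10, 1, 2, 3, 4, 5, 6, 7, 9, 0, 8]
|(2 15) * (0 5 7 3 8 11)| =|(0 5 7 3 8 11)(2 15)| =6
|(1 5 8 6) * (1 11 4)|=|(1 5 8 6 11 4)|=6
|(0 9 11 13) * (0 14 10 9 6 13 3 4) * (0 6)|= |(3 4 6 13 14 10 9 11)|= 8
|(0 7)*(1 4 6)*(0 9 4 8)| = 7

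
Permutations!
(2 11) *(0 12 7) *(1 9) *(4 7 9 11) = [12, 11, 4, 3, 7, 5, 6, 0, 8, 1, 10, 2, 9] = (0 12 9 1 11 2 4 7)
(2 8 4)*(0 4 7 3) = [4, 1, 8, 0, 2, 5, 6, 3, 7] = (0 4 2 8 7 3)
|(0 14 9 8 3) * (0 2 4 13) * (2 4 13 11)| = 9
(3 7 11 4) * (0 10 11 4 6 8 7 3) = [10, 1, 2, 3, 0, 5, 8, 4, 7, 9, 11, 6] = (0 10 11 6 8 7 4)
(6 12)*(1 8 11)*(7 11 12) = [0, 8, 2, 3, 4, 5, 7, 11, 12, 9, 10, 1, 6] = (1 8 12 6 7 11)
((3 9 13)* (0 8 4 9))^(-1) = (0 3 13 9 4 8) = [3, 1, 2, 13, 8, 5, 6, 7, 0, 4, 10, 11, 12, 9]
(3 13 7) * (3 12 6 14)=(3 13 7 12 6 14)=[0, 1, 2, 13, 4, 5, 14, 12, 8, 9, 10, 11, 6, 7, 3]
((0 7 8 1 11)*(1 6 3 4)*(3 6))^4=(0 4 7 1 8 11 3)=[4, 8, 2, 0, 7, 5, 6, 1, 11, 9, 10, 3]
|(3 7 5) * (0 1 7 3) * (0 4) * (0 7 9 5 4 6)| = |(0 1 9 5 6)(4 7)| = 10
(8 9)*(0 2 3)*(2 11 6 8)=[11, 1, 3, 0, 4, 5, 8, 7, 9, 2, 10, 6]=(0 11 6 8 9 2 3)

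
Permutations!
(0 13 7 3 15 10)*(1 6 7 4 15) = [13, 6, 2, 1, 15, 5, 7, 3, 8, 9, 0, 11, 12, 4, 14, 10] = (0 13 4 15 10)(1 6 7 3)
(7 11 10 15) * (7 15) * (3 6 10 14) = [0, 1, 2, 6, 4, 5, 10, 11, 8, 9, 7, 14, 12, 13, 3, 15] = (15)(3 6 10 7 11 14)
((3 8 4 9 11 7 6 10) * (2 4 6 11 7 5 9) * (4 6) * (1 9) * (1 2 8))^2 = (1 7 5 6 3 9 11 2 10) = [0, 7, 10, 9, 4, 6, 3, 5, 8, 11, 1, 2]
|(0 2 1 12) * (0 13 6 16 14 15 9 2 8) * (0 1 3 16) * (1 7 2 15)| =22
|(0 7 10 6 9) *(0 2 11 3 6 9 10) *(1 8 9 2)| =|(0 7)(1 8 9)(2 11 3 6 10)| =30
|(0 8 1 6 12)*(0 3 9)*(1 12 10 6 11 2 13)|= 20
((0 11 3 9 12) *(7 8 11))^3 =(0 11 12 8 9 7 3) =[11, 1, 2, 0, 4, 5, 6, 3, 9, 7, 10, 12, 8]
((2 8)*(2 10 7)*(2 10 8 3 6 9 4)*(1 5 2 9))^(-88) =(10)(1 2 6 5 3) =[0, 2, 6, 1, 4, 3, 5, 7, 8, 9, 10]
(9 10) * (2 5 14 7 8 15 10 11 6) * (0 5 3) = [5, 1, 3, 0, 4, 14, 2, 8, 15, 11, 9, 6, 12, 13, 7, 10] = (0 5 14 7 8 15 10 9 11 6 2 3)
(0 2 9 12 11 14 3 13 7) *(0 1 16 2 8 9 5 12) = [8, 16, 5, 13, 4, 12, 6, 1, 9, 0, 10, 14, 11, 7, 3, 15, 2] = (0 8 9)(1 16 2 5 12 11 14 3 13 7)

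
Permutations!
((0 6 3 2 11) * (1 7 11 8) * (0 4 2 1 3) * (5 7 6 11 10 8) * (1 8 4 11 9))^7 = (11)(0 6 1 9)(2 7 4 5 10)(3 8) = [6, 9, 7, 8, 5, 10, 1, 4, 3, 0, 2, 11]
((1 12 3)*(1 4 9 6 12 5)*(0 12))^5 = (0 6 9 4 3 12)(1 5) = [6, 5, 2, 12, 3, 1, 9, 7, 8, 4, 10, 11, 0]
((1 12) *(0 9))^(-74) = (12) = [0, 1, 2, 3, 4, 5, 6, 7, 8, 9, 10, 11, 12]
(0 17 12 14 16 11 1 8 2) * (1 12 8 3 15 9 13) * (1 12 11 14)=(0 17 8 2)(1 3 15 9 13 12)(14 16)=[17, 3, 0, 15, 4, 5, 6, 7, 2, 13, 10, 11, 1, 12, 16, 9, 14, 8]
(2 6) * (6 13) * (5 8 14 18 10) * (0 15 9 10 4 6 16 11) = [15, 1, 13, 3, 6, 8, 2, 7, 14, 10, 5, 0, 12, 16, 18, 9, 11, 17, 4] = (0 15 9 10 5 8 14 18 4 6 2 13 16 11)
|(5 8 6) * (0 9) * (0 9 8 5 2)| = |(9)(0 8 6 2)| = 4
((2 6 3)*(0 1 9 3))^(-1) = (0 6 2 3 9 1) = [6, 0, 3, 9, 4, 5, 2, 7, 8, 1]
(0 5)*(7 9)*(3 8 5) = [3, 1, 2, 8, 4, 0, 6, 9, 5, 7] = (0 3 8 5)(7 9)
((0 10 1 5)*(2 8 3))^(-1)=(0 5 1 10)(2 3 8)=[5, 10, 3, 8, 4, 1, 6, 7, 2, 9, 0]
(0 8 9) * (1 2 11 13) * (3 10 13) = (0 8 9)(1 2 11 3 10 13) = [8, 2, 11, 10, 4, 5, 6, 7, 9, 0, 13, 3, 12, 1]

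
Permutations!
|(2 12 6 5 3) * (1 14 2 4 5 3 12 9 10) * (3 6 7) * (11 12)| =|(1 14 2 9 10)(3 4 5 11 12 7)| =30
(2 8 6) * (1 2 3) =(1 2 8 6 3) =[0, 2, 8, 1, 4, 5, 3, 7, 6]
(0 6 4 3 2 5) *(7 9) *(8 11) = [6, 1, 5, 2, 3, 0, 4, 9, 11, 7, 10, 8] = (0 6 4 3 2 5)(7 9)(8 11)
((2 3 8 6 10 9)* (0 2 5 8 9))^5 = (0 8 3 10 5 2 6 9) = [8, 1, 6, 10, 4, 2, 9, 7, 3, 0, 5]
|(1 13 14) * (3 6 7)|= 3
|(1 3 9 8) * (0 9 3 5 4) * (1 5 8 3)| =|(0 9 3 1 8 5 4)| =7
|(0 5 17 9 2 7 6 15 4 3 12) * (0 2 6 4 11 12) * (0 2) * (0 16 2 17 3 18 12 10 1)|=|(0 5 3 17 9 6 15 11 10 1)(2 7 4 18 12 16)|=30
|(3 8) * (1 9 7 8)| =5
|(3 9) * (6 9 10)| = |(3 10 6 9)| = 4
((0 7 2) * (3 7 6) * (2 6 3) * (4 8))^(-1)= (0 2 6 7 3)(4 8)= [2, 1, 6, 0, 8, 5, 7, 3, 4]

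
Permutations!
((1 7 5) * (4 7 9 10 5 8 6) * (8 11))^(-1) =[0, 5, 2, 3, 6, 10, 8, 4, 11, 1, 9, 7] =(1 5 10 9)(4 6 8 11 7)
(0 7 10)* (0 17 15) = (0 7 10 17 15) = [7, 1, 2, 3, 4, 5, 6, 10, 8, 9, 17, 11, 12, 13, 14, 0, 16, 15]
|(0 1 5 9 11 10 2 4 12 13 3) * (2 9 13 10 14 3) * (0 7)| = 13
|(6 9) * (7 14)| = 2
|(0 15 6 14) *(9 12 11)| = 12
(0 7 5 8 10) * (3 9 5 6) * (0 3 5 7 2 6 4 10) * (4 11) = (0 2 6 5 8)(3 9 7 11 4 10) = [2, 1, 6, 9, 10, 8, 5, 11, 0, 7, 3, 4]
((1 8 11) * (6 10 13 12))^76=[0, 8, 2, 3, 4, 5, 6, 7, 11, 9, 10, 1, 12, 13]=(13)(1 8 11)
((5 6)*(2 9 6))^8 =(9) =[0, 1, 2, 3, 4, 5, 6, 7, 8, 9]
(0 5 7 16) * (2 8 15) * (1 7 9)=(0 5 9 1 7 16)(2 8 15)=[5, 7, 8, 3, 4, 9, 6, 16, 15, 1, 10, 11, 12, 13, 14, 2, 0]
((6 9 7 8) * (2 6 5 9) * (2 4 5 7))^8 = [0, 1, 5, 3, 2, 6, 9, 7, 8, 4] = (2 5 6 9 4)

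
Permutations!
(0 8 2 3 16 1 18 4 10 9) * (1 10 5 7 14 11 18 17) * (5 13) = (0 8 2 3 16 10 9)(1 17)(4 13 5 7 14 11 18) = [8, 17, 3, 16, 13, 7, 6, 14, 2, 0, 9, 18, 12, 5, 11, 15, 10, 1, 4]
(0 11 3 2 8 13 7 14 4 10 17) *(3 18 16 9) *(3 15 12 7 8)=[11, 1, 3, 2, 10, 5, 6, 14, 13, 15, 17, 18, 7, 8, 4, 12, 9, 0, 16]=(0 11 18 16 9 15 12 7 14 4 10 17)(2 3)(8 13)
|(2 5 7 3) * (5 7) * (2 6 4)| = 5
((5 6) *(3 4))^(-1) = (3 4)(5 6) = [0, 1, 2, 4, 3, 6, 5]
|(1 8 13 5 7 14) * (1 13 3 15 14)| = |(1 8 3 15 14 13 5 7)| = 8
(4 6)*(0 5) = (0 5)(4 6) = [5, 1, 2, 3, 6, 0, 4]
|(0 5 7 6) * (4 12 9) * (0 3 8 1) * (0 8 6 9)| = |(0 5 7 9 4 12)(1 8)(3 6)| = 6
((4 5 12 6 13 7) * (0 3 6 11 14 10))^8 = [11, 1, 2, 14, 6, 13, 10, 3, 8, 9, 12, 4, 7, 0, 5] = (0 11 4 6 10 12 7 3 14 5 13)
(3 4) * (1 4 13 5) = [0, 4, 2, 13, 3, 1, 6, 7, 8, 9, 10, 11, 12, 5] = (1 4 3 13 5)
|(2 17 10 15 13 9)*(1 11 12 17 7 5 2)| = 24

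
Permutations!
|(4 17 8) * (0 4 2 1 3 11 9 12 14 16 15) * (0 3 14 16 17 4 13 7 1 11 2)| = |(0 13 7 1 14 17 8)(2 11 9 12 16 15 3)| = 7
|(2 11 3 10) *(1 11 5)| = |(1 11 3 10 2 5)| = 6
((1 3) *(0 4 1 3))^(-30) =(4) =[0, 1, 2, 3, 4]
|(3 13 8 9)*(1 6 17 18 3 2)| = 9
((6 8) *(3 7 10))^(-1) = (3 10 7)(6 8) = [0, 1, 2, 10, 4, 5, 8, 3, 6, 9, 7]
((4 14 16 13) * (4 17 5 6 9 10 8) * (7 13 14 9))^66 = (4 10)(5 6 7 13 17)(8 9) = [0, 1, 2, 3, 10, 6, 7, 13, 9, 8, 4, 11, 12, 17, 14, 15, 16, 5]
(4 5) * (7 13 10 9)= (4 5)(7 13 10 9)= [0, 1, 2, 3, 5, 4, 6, 13, 8, 7, 9, 11, 12, 10]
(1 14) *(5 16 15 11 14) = (1 5 16 15 11 14) = [0, 5, 2, 3, 4, 16, 6, 7, 8, 9, 10, 14, 12, 13, 1, 11, 15]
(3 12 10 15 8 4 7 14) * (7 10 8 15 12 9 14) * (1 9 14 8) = [0, 9, 2, 14, 10, 5, 6, 7, 4, 8, 12, 11, 1, 13, 3, 15] = (15)(1 9 8 4 10 12)(3 14)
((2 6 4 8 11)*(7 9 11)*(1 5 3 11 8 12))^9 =(1 5 3 11 2 6 4 12) =[0, 5, 6, 11, 12, 3, 4, 7, 8, 9, 10, 2, 1]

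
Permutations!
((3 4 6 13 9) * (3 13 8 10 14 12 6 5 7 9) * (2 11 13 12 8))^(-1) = (2 6 12 9 7 5 4 3 13 11)(8 14 10) = [0, 1, 6, 13, 3, 4, 12, 5, 14, 7, 8, 2, 9, 11, 10]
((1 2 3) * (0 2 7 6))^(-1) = [6, 3, 0, 2, 4, 5, 7, 1] = (0 6 7 1 3 2)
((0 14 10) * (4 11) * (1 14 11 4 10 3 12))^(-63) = [0, 14, 2, 12, 4, 5, 6, 7, 8, 9, 10, 11, 1, 13, 3] = (1 14 3 12)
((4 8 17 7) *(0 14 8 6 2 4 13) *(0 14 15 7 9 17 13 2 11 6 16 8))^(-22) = [16, 1, 14, 3, 0, 5, 6, 13, 7, 9, 10, 11, 12, 2, 4, 8, 15, 17] = (17)(0 16 15 8 7 13 2 14 4)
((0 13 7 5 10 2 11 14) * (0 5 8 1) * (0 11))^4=(0 1 10 7 14)(2 8 5 13 11)=[1, 10, 8, 3, 4, 13, 6, 14, 5, 9, 7, 2, 12, 11, 0]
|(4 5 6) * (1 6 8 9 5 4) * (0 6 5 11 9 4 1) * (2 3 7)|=|(0 6)(1 5 8 4)(2 3 7)(9 11)|=12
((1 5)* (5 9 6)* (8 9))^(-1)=(1 5 6 9 8)=[0, 5, 2, 3, 4, 6, 9, 7, 1, 8]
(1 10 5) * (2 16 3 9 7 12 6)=(1 10 5)(2 16 3 9 7 12 6)=[0, 10, 16, 9, 4, 1, 2, 12, 8, 7, 5, 11, 6, 13, 14, 15, 3]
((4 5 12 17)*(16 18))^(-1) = (4 17 12 5)(16 18) = [0, 1, 2, 3, 17, 4, 6, 7, 8, 9, 10, 11, 5, 13, 14, 15, 18, 12, 16]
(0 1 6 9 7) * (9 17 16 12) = [1, 6, 2, 3, 4, 5, 17, 0, 8, 7, 10, 11, 9, 13, 14, 15, 12, 16] = (0 1 6 17 16 12 9 7)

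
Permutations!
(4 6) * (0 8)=(0 8)(4 6)=[8, 1, 2, 3, 6, 5, 4, 7, 0]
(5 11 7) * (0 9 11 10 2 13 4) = (0 9 11 7 5 10 2 13 4) = [9, 1, 13, 3, 0, 10, 6, 5, 8, 11, 2, 7, 12, 4]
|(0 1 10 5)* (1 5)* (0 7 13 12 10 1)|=|(0 5 7 13 12 10)|=6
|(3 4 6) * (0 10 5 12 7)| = 15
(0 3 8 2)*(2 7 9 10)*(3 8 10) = (0 8 7 9 3 10 2) = [8, 1, 0, 10, 4, 5, 6, 9, 7, 3, 2]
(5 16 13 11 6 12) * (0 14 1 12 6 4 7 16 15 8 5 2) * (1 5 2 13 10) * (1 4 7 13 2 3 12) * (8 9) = (0 14 5 15 9 8 3 12 2)(4 13 11 7 16 10) = [14, 1, 0, 12, 13, 15, 6, 16, 3, 8, 4, 7, 2, 11, 5, 9, 10]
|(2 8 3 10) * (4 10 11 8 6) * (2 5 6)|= |(3 11 8)(4 10 5 6)|= 12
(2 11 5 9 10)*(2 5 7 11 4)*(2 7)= (2 4 7 11)(5 9 10)= [0, 1, 4, 3, 7, 9, 6, 11, 8, 10, 5, 2]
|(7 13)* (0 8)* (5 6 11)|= |(0 8)(5 6 11)(7 13)|= 6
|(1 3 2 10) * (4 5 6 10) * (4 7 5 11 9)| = 21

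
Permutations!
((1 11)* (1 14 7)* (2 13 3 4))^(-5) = [0, 7, 4, 13, 3, 5, 6, 14, 8, 9, 10, 1, 12, 2, 11] = (1 7 14 11)(2 4 3 13)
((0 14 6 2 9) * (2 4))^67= (0 14 6 4 2 9)= [14, 1, 9, 3, 2, 5, 4, 7, 8, 0, 10, 11, 12, 13, 6]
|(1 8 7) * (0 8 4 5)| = 6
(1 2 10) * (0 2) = [2, 0, 10, 3, 4, 5, 6, 7, 8, 9, 1] = (0 2 10 1)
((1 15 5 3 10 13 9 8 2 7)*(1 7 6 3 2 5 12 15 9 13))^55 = [0, 10, 5, 6, 4, 8, 2, 7, 9, 1, 3, 11, 15, 13, 14, 12] = (1 10 3 6 2 5 8 9)(12 15)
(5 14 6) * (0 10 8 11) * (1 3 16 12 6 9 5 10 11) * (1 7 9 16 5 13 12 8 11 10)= (0 10 11)(1 3 5 14 16 8 7 9 13 12 6)= [10, 3, 2, 5, 4, 14, 1, 9, 7, 13, 11, 0, 6, 12, 16, 15, 8]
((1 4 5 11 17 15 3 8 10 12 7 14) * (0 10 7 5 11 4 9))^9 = (0 8 4 9 3 5 1 15 12 14 17 10 7 11) = [8, 15, 2, 5, 9, 1, 6, 11, 4, 3, 7, 0, 14, 13, 17, 12, 16, 10]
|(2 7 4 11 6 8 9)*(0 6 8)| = 6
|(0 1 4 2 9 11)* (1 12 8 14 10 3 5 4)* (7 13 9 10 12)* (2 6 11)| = |(0 7 13 9 2 10 3 5 4 6 11)(8 14 12)| = 33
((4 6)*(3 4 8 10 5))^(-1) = (3 5 10 8 6 4) = [0, 1, 2, 5, 3, 10, 4, 7, 6, 9, 8]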